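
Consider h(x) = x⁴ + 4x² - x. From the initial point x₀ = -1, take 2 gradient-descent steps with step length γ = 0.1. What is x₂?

0.1492

h′(x) = 4x³ + 8x - 1
x₁ = -1 − 0.1·(-13) = 0.3
x₂ = 0.3 − 0.1·1.508 = 0.1492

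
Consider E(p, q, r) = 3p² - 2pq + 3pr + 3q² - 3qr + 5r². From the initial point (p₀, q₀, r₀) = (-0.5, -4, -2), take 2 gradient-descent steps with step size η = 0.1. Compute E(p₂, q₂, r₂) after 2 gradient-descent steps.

4.562

∇E = (6p - 2q + 3r, -2p + 6q - 3r, 3p - 3q + 10r)
(p₁, q₁, r₁) = (-0.5, -4, -2) − 0.1·(-1, -17, -9.5) = (-0.4, -2.3, -1.05)
(p₂, q₂, r₂) = (-0.4, -2.3, -1.05) − 0.1·(-0.95, -9.85, -4.8) = (-0.305, -1.315, -0.57)
E(-0.305, -1.315, -0.57) = 4.562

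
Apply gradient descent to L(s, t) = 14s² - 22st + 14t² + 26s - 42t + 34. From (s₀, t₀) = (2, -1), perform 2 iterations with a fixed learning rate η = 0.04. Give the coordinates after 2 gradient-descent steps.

∇L = (28s - 22t + 26, -22s + 28t - 42)
Step 1: at (2, -1), ∇L = (104, -114) → (2, -1) − 0.04·(104, -114) = (-2.16, 3.56)
Step 2: at (-2.16, 3.56), ∇L = (-112.8, 105.2) → (-2.16, 3.56) − 0.04·(-112.8, 105.2) = (2.352, -0.648)

(2.352, -0.648)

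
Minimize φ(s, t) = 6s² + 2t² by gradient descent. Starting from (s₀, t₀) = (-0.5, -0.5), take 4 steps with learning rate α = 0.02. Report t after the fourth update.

-0.35819648

∇φ = (12s, 4t)
(s₁, t₁) = (-0.5, -0.5) − 0.02·(-6, -2) = (-0.38, -0.46)
(s₂, t₂) = (-0.38, -0.46) − 0.02·(-4.56, -1.84) = (-0.2888, -0.4232)
(s₃, t₃) = (-0.2888, -0.4232) − 0.02·(-3.4656, -1.6928) = (-0.219488, -0.389344)
(s₄, t₄) = (-0.219488, -0.389344) − 0.02·(-2.633856, -1.557376) = (-0.16681088, -0.35819648)
t = -0.35819648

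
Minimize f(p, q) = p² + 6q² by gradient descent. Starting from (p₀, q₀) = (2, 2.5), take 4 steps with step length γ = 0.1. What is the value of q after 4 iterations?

0.004

∇f = (2p, 12q)
Step 1: at (2, 2.5), ∇f = (4, 30) → (2, 2.5) − 0.1·(4, 30) = (1.6, -0.5)
Step 2: at (1.6, -0.5), ∇f = (3.2, -6) → (1.6, -0.5) − 0.1·(3.2, -6) = (1.28, 0.1)
Step 3: at (1.28, 0.1), ∇f = (2.56, 1.2) → (1.28, 0.1) − 0.1·(2.56, 1.2) = (1.024, -0.02)
Step 4: at (1.024, -0.02), ∇f = (2.048, -0.24) → (1.024, -0.02) − 0.1·(2.048, -0.24) = (0.8192, 0.004)
q = 0.004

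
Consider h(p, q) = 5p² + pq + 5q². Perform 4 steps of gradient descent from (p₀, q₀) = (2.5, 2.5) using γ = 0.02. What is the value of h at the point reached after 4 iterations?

∇h = (10p + q, p + 10q)
Step 1: at (2.5, 2.5), ∇h = (27.5, 27.5) → (2.5, 2.5) − 0.02·(27.5, 27.5) = (1.95, 1.95)
Step 2: at (1.95, 1.95), ∇h = (21.45, 21.45) → (1.95, 1.95) − 0.02·(21.45, 21.45) = (1.521, 1.521)
Step 3: at (1.521, 1.521), ∇h = (16.731, 16.731) → (1.521, 1.521) − 0.02·(16.731, 16.731) = (1.18638, 1.18638)
Step 4: at (1.18638, 1.18638), ∇h = (13.05018, 13.05018) → (1.18638, 1.18638) − 0.02·(13.05018, 13.05018) = (0.9253764, 0.9253764)
h(0.9253764, 0.9253764) = 9.41953629844656

9.41953629844656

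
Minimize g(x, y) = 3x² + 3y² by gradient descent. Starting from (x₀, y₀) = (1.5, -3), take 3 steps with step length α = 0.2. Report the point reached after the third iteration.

(-0.012, 0.024)

∇g = (6x, 6y)
Step 1: at (1.5, -3), ∇g = (9, -18) → (1.5, -3) − 0.2·(9, -18) = (-0.3, 0.6)
Step 2: at (-0.3, 0.6), ∇g = (-1.8, 3.6) → (-0.3, 0.6) − 0.2·(-1.8, 3.6) = (0.06, -0.12)
Step 3: at (0.06, -0.12), ∇g = (0.36, -0.72) → (0.06, -0.12) − 0.2·(0.36, -0.72) = (-0.012, 0.024)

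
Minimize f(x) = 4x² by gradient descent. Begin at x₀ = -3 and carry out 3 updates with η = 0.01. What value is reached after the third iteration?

f′(x) = 8x
x₁ = -3 − 0.01·(-24) = -2.76
x₂ = -2.76 − 0.01·(-22.08) = -2.5392
x₃ = -2.5392 − 0.01·(-20.3136) = -2.336064

-2.336064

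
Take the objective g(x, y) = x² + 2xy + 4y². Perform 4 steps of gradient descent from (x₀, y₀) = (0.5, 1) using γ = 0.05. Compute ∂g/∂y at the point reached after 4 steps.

0.8991

∇g = (2x + 2y, 2x + 8y)
Step 1: at (0.5, 1), ∇g = (3, 9) → (0.5, 1) − 0.05·(3, 9) = (0.35, 0.55)
Step 2: at (0.35, 0.55), ∇g = (1.8, 5.1) → (0.35, 0.55) − 0.05·(1.8, 5.1) = (0.26, 0.295)
Step 3: at (0.26, 0.295), ∇g = (1.11, 2.88) → (0.26, 0.295) − 0.05·(1.11, 2.88) = (0.2045, 0.151)
Step 4: at (0.2045, 0.151), ∇g = (0.711, 1.617) → (0.2045, 0.151) − 0.05·(0.711, 1.617) = (0.16895, 0.07015)
∂g/∂y at (0.16895, 0.07015) = 0.8991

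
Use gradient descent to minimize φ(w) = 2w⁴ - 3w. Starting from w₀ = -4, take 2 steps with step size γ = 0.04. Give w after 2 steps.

-1447.05472

φ′(w) = 8w³ - 3
w₁ = -4 − 0.04·(-515) = 16.6
w₂ = 16.6 − 0.04·36591.368 = -1447.05472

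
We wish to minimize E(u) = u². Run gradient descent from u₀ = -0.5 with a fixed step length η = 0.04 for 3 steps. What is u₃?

-0.389344

E′(u) = 2u
u₁ = -0.5 − 0.04·(-1) = -0.46
u₂ = -0.46 − 0.04·(-0.92) = -0.4232
u₃ = -0.4232 − 0.04·(-0.8464) = -0.389344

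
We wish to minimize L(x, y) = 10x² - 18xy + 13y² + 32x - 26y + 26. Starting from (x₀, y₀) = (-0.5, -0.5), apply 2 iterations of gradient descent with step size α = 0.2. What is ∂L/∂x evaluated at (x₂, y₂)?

∇L = (20x - 18y + 32, -18x + 26y - 26)
Step 1: at (-0.5, -0.5), ∇L = (31, -30) → (-0.5, -0.5) − 0.2·(31, -30) = (-6.7, 5.5)
Step 2: at (-6.7, 5.5), ∇L = (-201, 237.6) → (-6.7, 5.5) − 0.2·(-201, 237.6) = (33.5, -42.02)
∂L/∂x at (33.5, -42.02) = 1458.36

1458.36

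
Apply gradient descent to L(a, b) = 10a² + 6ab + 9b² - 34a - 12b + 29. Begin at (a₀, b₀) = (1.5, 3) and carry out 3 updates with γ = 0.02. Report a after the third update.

∇L = (20a + 6b - 34, 6a + 18b - 12)
Step 1: at (1.5, 3), ∇L = (14, 51) → (1.5, 3) − 0.02·(14, 51) = (1.22, 1.98)
Step 2: at (1.22, 1.98), ∇L = (2.28, 30.96) → (1.22, 1.98) − 0.02·(2.28, 30.96) = (1.1744, 1.3608)
Step 3: at (1.1744, 1.3608), ∇L = (-2.3472, 19.5408) → (1.1744, 1.3608) − 0.02·(-2.3472, 19.5408) = (1.221344, 0.969984)
a = 1.221344

1.221344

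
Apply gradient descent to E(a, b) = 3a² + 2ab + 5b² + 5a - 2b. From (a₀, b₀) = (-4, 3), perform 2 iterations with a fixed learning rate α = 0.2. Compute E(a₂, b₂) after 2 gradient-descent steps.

∇E = (6a + 2b + 5, 2a + 10b - 2)
(a₁, b₁) = (-4, 3) − 0.2·(-13, 20) = (-1.4, -1)
(a₂, b₂) = (-1.4, -1) − 0.2·(-5.4, -14.8) = (-0.32, 1.96)
E(-0.32, 1.96) = 12.7408

12.7408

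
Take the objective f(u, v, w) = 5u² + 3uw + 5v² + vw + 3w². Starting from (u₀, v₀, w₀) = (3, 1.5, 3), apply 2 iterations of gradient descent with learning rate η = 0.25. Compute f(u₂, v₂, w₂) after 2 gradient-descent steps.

∇f = (10u + 3w, 10v + w, 3u + v + 6w)
Step 1: at (3, 1.5, 3), ∇f = (39, 18, 28.5) → (3, 1.5, 3) − 0.25·(39, 18, 28.5) = (-6.75, -3, -4.125)
Step 2: at (-6.75, -3, -4.125), ∇f = (-79.875, -34.125, -48) → (-6.75, -3, -4.125) − 0.25·(-79.875, -34.125, -48) = (13.21875, 5.53125, 7.875)
f(13.21875, 5.53125, 7.875) = 1568.548828125

1568.548828125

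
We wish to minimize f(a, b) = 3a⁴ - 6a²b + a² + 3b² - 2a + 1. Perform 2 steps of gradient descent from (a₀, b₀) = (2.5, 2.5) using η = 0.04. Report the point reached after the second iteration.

(-0.75673856, 3.662656)

∇f = (12a³ - 12ab + 2a - 2, -6a² + 6b)
Step 1: at (2.5, 2.5), ∇f = (115.5, -22.5) → (2.5, 2.5) − 0.04·(115.5, -22.5) = (-2.12, 3.4)
Step 2: at (-2.12, 3.4), ∇f = (-34.081536, -6.5664) → (-2.12, 3.4) − 0.04·(-34.081536, -6.5664) = (-0.75673856, 3.662656)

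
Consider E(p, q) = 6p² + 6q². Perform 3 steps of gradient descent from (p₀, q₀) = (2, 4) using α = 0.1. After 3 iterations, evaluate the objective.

0.00768

∇E = (12p, 12q)
Step 1: at (2, 4), ∇E = (24, 48) → (2, 4) − 0.1·(24, 48) = (-0.4, -0.8)
Step 2: at (-0.4, -0.8), ∇E = (-4.8, -9.6) → (-0.4, -0.8) − 0.1·(-4.8, -9.6) = (0.08, 0.16)
Step 3: at (0.08, 0.16), ∇E = (0.96, 1.92) → (0.08, 0.16) − 0.1·(0.96, 1.92) = (-0.016, -0.032)
E(-0.016, -0.032) = 0.00768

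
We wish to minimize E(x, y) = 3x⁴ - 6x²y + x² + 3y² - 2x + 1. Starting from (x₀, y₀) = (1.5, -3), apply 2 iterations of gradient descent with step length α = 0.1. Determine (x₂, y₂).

(618.30315, 38.9415)

∇E = (12x³ - 12xy + 2x - 2, -6x² + 6y)
Step 1: at (1.5, -3), ∇E = (95.5, -31.5) → (1.5, -3) − 0.1·(95.5, -31.5) = (-8.05, 0.15)
Step 2: at (-8.05, 0.15), ∇E = (-6263.5315, -387.915) → (-8.05, 0.15) − 0.1·(-6263.5315, -387.915) = (618.30315, 38.9415)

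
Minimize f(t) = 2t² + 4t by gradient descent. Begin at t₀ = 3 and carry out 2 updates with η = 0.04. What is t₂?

f′(t) = 4t + 4
t₁ = 3 − 0.04·16 = 2.36
t₂ = 2.36 − 0.04·13.44 = 1.8224

1.8224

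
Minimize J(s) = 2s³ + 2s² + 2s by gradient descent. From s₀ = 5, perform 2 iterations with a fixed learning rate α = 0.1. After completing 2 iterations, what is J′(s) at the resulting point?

55864.025856

J′(s) = 6s² + 4s + 2
Step 1: J′(5) = 172; s₁ = 5 − 0.1·172 = -12.2
Step 2: J′(-12.2) = 846.24; s₂ = -12.2 − 0.1·846.24 = -96.824
J′(s) at (-96.824) = 55864.025856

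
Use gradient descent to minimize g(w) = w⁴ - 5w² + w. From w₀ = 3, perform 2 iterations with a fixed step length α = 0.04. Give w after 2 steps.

-0.26334464

g′(w) = 4w³ - 10w + 1
w₁ = 3 − 0.04·79 = -0.16
w₂ = -0.16 − 0.04·2.583616 = -0.26334464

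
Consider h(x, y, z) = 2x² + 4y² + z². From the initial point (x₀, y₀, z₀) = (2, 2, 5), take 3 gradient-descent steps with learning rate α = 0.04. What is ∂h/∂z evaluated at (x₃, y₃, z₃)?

7.78688

∇h = (4x, 8y, 2z)
(x₁, y₁, z₁) = (2, 2, 5) − 0.04·(8, 16, 10) = (1.68, 1.36, 4.6)
(x₂, y₂, z₂) = (1.68, 1.36, 4.6) − 0.04·(6.72, 10.88, 9.2) = (1.4112, 0.9248, 4.232)
(x₃, y₃, z₃) = (1.4112, 0.9248, 4.232) − 0.04·(5.6448, 7.3984, 8.464) = (1.185408, 0.628864, 3.89344)
∂h/∂z at (1.185408, 0.628864, 3.89344) = 7.78688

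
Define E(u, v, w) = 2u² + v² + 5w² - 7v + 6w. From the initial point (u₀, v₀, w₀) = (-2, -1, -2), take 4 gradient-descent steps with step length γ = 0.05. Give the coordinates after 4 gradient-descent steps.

∇E = (4u, 2v - 7, 10w + 6)
(u₁, v₁, w₁) = (-2, -1, -2) − 0.05·(-8, -9, -14) = (-1.6, -0.55, -1.3)
(u₂, v₂, w₂) = (-1.6, -0.55, -1.3) − 0.05·(-6.4, -8.1, -7) = (-1.28, -0.145, -0.95)
(u₃, v₃, w₃) = (-1.28, -0.145, -0.95) − 0.05·(-5.12, -7.29, -3.5) = (-1.024, 0.2195, -0.775)
(u₄, v₄, w₄) = (-1.024, 0.2195, -0.775) − 0.05·(-4.096, -6.561, -1.75) = (-0.8192, 0.54755, -0.6875)

(-0.8192, 0.54755, -0.6875)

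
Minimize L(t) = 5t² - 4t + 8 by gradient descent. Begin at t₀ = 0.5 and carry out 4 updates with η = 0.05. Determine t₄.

L′(t) = 10t - 4
Step 1: L′(0.5) = 1; t₁ = 0.5 − 0.05·1 = 0.45
Step 2: L′(0.45) = 0.5; t₂ = 0.45 − 0.05·0.5 = 0.425
Step 3: L′(0.425) = 0.25; t₃ = 0.425 − 0.05·0.25 = 0.4125
Step 4: L′(0.4125) = 0.125; t₄ = 0.4125 − 0.05·0.125 = 0.40625

0.40625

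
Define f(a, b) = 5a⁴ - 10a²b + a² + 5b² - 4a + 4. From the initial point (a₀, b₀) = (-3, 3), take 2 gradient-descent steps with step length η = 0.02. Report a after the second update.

-22.3776

∇f = (20a³ - 20ab + 2a - 4, -10a² + 10b)
Step 1: at (-3, 3), ∇f = (-370, -60) → (-3, 3) − 0.02·(-370, -60) = (4.4, 4.2)
Step 2: at (4.4, 4.2), ∇f = (1338.88, -151.6) → (4.4, 4.2) − 0.02·(1338.88, -151.6) = (-22.3776, 7.232)
a = -22.3776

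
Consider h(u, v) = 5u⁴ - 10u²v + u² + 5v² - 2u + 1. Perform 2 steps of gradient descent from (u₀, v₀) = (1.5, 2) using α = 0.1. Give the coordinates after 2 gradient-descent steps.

(3.09575, 0.4225)

∇h = (20u³ - 20uv + 2u - 2, -10u² + 10v)
(u₁, v₁) = (1.5, 2) − 0.1·(8.5, -2.5) = (0.65, 2.25)
(u₂, v₂) = (0.65, 2.25) − 0.1·(-24.4575, 18.275) = (3.09575, 0.4225)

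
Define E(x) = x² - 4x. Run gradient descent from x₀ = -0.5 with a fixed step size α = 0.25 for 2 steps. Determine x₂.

E′(x) = 2x - 4
x₁ = -0.5 − 0.25·(-5) = 0.75
x₂ = 0.75 − 0.25·(-2.5) = 1.375

1.375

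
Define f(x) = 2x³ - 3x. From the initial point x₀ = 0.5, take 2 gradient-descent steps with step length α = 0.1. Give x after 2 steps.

f′(x) = 6x² - 3
Step 1: f′(0.5) = -1.5; x₁ = 0.5 − 0.1·(-1.5) = 0.65
Step 2: f′(0.65) = -0.465; x₂ = 0.65 − 0.1·(-0.465) = 0.6965

0.6965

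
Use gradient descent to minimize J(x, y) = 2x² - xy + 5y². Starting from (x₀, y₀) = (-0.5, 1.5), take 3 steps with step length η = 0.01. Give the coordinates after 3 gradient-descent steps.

(-0.4035735, 1.0809355)

∇J = (4x - y, -x + 10y)
Step 1: at (-0.5, 1.5), ∇J = (-3.5, 15.5) → (-0.5, 1.5) − 0.01·(-3.5, 15.5) = (-0.465, 1.345)
Step 2: at (-0.465, 1.345), ∇J = (-3.205, 13.915) → (-0.465, 1.345) − 0.01·(-3.205, 13.915) = (-0.43295, 1.20585)
Step 3: at (-0.43295, 1.20585), ∇J = (-2.93765, 12.49145) → (-0.43295, 1.20585) − 0.01·(-2.93765, 12.49145) = (-0.4035735, 1.0809355)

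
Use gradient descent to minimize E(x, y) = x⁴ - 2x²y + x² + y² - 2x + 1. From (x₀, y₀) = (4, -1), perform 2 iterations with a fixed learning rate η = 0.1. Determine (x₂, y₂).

(5350.8208, 115.208)

∇E = (4x³ - 4xy + 2x - 2, -2x² + 2y)
Step 1: at (4, -1), ∇E = (278, -34) → (4, -1) − 0.1·(278, -34) = (-23.8, 2.4)
Step 2: at (-23.8, 2.4), ∇E = (-53746.208, -1128.08) → (-23.8, 2.4) − 0.1·(-53746.208, -1128.08) = (5350.8208, 115.208)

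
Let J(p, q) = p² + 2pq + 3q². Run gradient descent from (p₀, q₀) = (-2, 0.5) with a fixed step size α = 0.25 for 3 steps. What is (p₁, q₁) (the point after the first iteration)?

(-1.25, 0.75)

∇J = (2p + 2q, 2p + 6q)
(p₁, q₁) = (-2, 0.5) − 0.25·(-3, -1) = (-1.25, 0.75)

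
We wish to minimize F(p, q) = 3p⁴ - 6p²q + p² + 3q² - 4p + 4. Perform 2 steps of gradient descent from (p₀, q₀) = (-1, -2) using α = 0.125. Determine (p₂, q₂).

(-109.8671875, 13.609375)

∇F = (12p³ - 12pq + 2p - 4, -6p² + 6q)
(p₁, q₁) = (-1, -2) − 0.125·(-42, -18) = (4.25, 0.25)
(p₂, q₂) = (4.25, 0.25) − 0.125·(912.9375, -106.875) = (-109.8671875, 13.609375)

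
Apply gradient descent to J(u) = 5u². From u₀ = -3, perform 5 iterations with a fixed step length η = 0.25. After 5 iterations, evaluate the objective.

2594.9267578125

J′(u) = 10u
Step 1: J′(-3) = -30; u₁ = -3 − 0.25·(-30) = 4.5
Step 2: J′(4.5) = 45; u₂ = 4.5 − 0.25·45 = -6.75
Step 3: J′(-6.75) = -67.5; u₃ = -6.75 − 0.25·(-67.5) = 10.125
Step 4: J′(10.125) = 101.25; u₄ = 10.125 − 0.25·101.25 = -15.1875
Step 5: J′(-15.1875) = -151.875; u₅ = -15.1875 − 0.25·(-151.875) = 22.78125
J(22.78125) = 2594.9267578125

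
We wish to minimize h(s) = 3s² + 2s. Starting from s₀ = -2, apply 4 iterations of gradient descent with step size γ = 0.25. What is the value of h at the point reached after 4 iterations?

h′(s) = 6s + 2
s₁ = -2 − 0.25·(-10) = 0.5
s₂ = 0.5 − 0.25·5 = -0.75
s₃ = -0.75 − 0.25·(-2.5) = -0.125
s₄ = -0.125 − 0.25·1.25 = -0.4375
h(-0.4375) = -0.30078125

-0.30078125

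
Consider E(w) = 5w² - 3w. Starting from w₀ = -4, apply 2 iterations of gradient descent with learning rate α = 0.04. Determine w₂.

-1.248

E′(w) = 10w - 3
Step 1: E′(-4) = -43; w₁ = -4 − 0.04·(-43) = -2.28
Step 2: E′(-2.28) = -25.8; w₂ = -2.28 − 0.04·(-25.8) = -1.248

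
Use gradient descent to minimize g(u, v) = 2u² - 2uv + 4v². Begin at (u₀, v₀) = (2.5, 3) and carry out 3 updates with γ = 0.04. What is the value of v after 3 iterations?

1.334656

∇g = (4u - 2v, -2u + 8v)
Step 1: at (2.5, 3), ∇g = (4, 19) → (2.5, 3) − 0.04·(4, 19) = (2.34, 2.24)
Step 2: at (2.34, 2.24), ∇g = (4.88, 13.24) → (2.34, 2.24) − 0.04·(4.88, 13.24) = (2.1448, 1.7104)
Step 3: at (2.1448, 1.7104), ∇g = (5.1584, 9.3936) → (2.1448, 1.7104) − 0.04·(5.1584, 9.3936) = (1.938464, 1.334656)
v = 1.334656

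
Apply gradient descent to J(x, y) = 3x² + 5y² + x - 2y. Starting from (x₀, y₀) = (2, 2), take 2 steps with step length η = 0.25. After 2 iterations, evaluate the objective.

∇J = (6x + 1, 10y - 2)
(x₁, y₁) = (2, 2) − 0.25·(13, 18) = (-1.25, -2.5)
(x₂, y₂) = (-1.25, -2.5) − 0.25·(-6.5, -27) = (0.375, 4.25)
J(0.375, 4.25) = 82.609375

82.609375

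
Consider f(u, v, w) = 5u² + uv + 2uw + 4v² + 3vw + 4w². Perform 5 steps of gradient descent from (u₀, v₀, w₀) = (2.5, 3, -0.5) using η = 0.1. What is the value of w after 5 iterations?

∇f = (10u + v + 2w, u + 8v + 3w, 2u + 3v + 8w)
Step 1: at (2.5, 3, -0.5), ∇f = (27, 25, 10) → (2.5, 3, -0.5) − 0.1·(27, 25, 10) = (-0.2, 0.5, -1.5)
Step 2: at (-0.2, 0.5, -1.5), ∇f = (-4.5, -0.7, -10.9) → (-0.2, 0.5, -1.5) − 0.1·(-4.5, -0.7, -10.9) = (0.25, 0.57, -0.41)
Step 3: at (0.25, 0.57, -0.41), ∇f = (2.25, 3.58, -1.07) → (0.25, 0.57, -0.41) − 0.1·(2.25, 3.58, -1.07) = (0.025, 0.212, -0.303)
Step 4: at (0.025, 0.212, -0.303), ∇f = (-0.144, 0.812, -1.738) → (0.025, 0.212, -0.303) − 0.1·(-0.144, 0.812, -1.738) = (0.0394, 0.1308, -0.1292)
Step 5: at (0.0394, 0.1308, -0.1292), ∇f = (0.2664, 0.6982, -0.5624) → (0.0394, 0.1308, -0.1292) − 0.1·(0.2664, 0.6982, -0.5624) = (0.01276, 0.06098, -0.07296)
w = -0.07296

-0.07296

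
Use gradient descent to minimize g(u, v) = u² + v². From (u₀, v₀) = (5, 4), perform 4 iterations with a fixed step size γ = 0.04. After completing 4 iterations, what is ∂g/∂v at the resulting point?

∇g = (2u, 2v)
Step 1: at (5, 4), ∇g = (10, 8) → (5, 4) − 0.04·(10, 8) = (4.6, 3.68)
Step 2: at (4.6, 3.68), ∇g = (9.2, 7.36) → (4.6, 3.68) − 0.04·(9.2, 7.36) = (4.232, 3.3856)
Step 3: at (4.232, 3.3856), ∇g = (8.464, 6.7712) → (4.232, 3.3856) − 0.04·(8.464, 6.7712) = (3.89344, 3.114752)
Step 4: at (3.89344, 3.114752), ∇g = (7.78688, 6.229504) → (3.89344, 3.114752) − 0.04·(7.78688, 6.229504) = (3.5819648, 2.86557184)
∂g/∂v at (3.5819648, 2.86557184) = 5.73114368

5.73114368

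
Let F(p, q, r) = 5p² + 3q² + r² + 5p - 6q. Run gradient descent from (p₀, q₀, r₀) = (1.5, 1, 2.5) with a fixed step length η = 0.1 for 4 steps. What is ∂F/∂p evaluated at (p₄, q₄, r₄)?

∇F = (10p + 5, 6q - 6, 2r)
Step 1: at (1.5, 1, 2.5), ∇F = (20, 0, 5) → (1.5, 1, 2.5) − 0.1·(20, 0, 5) = (-0.5, 1, 2)
Step 2: at (-0.5, 1, 2), ∇F = (0, 0, 4) → (-0.5, 1, 2) − 0.1·(0, 0, 4) = (-0.5, 1, 1.6)
Step 3: at (-0.5, 1, 1.6), ∇F = (0, 0, 3.2) → (-0.5, 1, 1.6) − 0.1·(0, 0, 3.2) = (-0.5, 1, 1.28)
Step 4: at (-0.5, 1, 1.28), ∇F = (0, 0, 2.56) → (-0.5, 1, 1.28) − 0.1·(0, 0, 2.56) = (-0.5, 1, 1.024)
∂F/∂p at (-0.5, 1, 1.024) = 0

0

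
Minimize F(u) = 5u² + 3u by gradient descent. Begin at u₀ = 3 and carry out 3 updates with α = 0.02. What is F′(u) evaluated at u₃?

F′(u) = 10u + 3
Step 1: F′(3) = 33; u₁ = 3 − 0.02·33 = 2.34
Step 2: F′(2.34) = 26.4; u₂ = 2.34 − 0.02·26.4 = 1.812
Step 3: F′(1.812) = 21.12; u₃ = 1.812 − 0.02·21.12 = 1.3896
F′(u) at (1.3896) = 16.896

16.896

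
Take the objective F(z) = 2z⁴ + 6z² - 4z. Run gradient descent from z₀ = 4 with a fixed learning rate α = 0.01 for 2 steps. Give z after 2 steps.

-1.02908672

F′(z) = 8z³ + 12z - 4
Step 1: F′(4) = 556; z₁ = 4 − 0.01·556 = -1.56
Step 2: F′(-1.56) = -53.091328; z₂ = -1.56 − 0.01·(-53.091328) = -1.02908672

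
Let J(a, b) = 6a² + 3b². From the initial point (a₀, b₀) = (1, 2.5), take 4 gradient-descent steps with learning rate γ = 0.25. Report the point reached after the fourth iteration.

∇J = (12a, 6b)
(a₁, b₁) = (1, 2.5) − 0.25·(12, 15) = (-2, -1.25)
(a₂, b₂) = (-2, -1.25) − 0.25·(-24, -7.5) = (4, 0.625)
(a₃, b₃) = (4, 0.625) − 0.25·(48, 3.75) = (-8, -0.3125)
(a₄, b₄) = (-8, -0.3125) − 0.25·(-96, -1.875) = (16, 0.15625)

(16, 0.15625)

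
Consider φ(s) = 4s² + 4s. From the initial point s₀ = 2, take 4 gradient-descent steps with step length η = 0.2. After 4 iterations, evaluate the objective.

-0.580096

φ′(s) = 8s + 4
Step 1: φ′(2) = 20; s₁ = 2 − 0.2·20 = -2
Step 2: φ′(-2) = -12; s₂ = -2 − 0.2·(-12) = 0.4
Step 3: φ′(0.4) = 7.2; s₃ = 0.4 − 0.2·7.2 = -1.04
Step 4: φ′(-1.04) = -4.32; s₄ = -1.04 − 0.2·(-4.32) = -0.176
φ(-0.176) = -0.580096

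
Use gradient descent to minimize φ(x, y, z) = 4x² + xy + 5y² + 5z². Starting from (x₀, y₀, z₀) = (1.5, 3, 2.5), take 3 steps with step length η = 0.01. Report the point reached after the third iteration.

∇φ = (8x + y, x + 10y, 10z)
Step 1: at (1.5, 3, 2.5), ∇φ = (15, 31.5, 25) → (1.5, 3, 2.5) − 0.01·(15, 31.5, 25) = (1.35, 2.685, 2.25)
Step 2: at (1.35, 2.685, 2.25), ∇φ = (13.485, 28.2, 22.5) → (1.35, 2.685, 2.25) − 0.01·(13.485, 28.2, 22.5) = (1.21515, 2.403, 2.025)
Step 3: at (1.21515, 2.403, 2.025), ∇φ = (12.1242, 25.24515, 20.25) → (1.21515, 2.403, 2.025) − 0.01·(12.1242, 25.24515, 20.25) = (1.093908, 2.1505485, 1.8225)

(1.093908, 2.1505485, 1.8225)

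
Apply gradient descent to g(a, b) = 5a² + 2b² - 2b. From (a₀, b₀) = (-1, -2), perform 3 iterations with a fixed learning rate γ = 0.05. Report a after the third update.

∇g = (10a, 4b - 2)
Step 1: at (-1, -2), ∇g = (-10, -10) → (-1, -2) − 0.05·(-10, -10) = (-0.5, -1.5)
Step 2: at (-0.5, -1.5), ∇g = (-5, -8) → (-0.5, -1.5) − 0.05·(-5, -8) = (-0.25, -1.1)
Step 3: at (-0.25, -1.1), ∇g = (-2.5, -6.4) → (-0.25, -1.1) − 0.05·(-2.5, -6.4) = (-0.125, -0.78)
a = -0.125

-0.125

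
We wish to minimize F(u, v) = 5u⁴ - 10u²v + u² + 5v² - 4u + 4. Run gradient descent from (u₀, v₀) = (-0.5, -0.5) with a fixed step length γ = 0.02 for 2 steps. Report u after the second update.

-0.11875

∇F = (20u³ - 20uv + 2u - 4, -10u² + 10v)
(u₁, v₁) = (-0.5, -0.5) − 0.02·(-12.5, -7.5) = (-0.25, -0.35)
(u₂, v₂) = (-0.25, -0.35) − 0.02·(-6.5625, -4.125) = (-0.11875, -0.2675)
u = -0.11875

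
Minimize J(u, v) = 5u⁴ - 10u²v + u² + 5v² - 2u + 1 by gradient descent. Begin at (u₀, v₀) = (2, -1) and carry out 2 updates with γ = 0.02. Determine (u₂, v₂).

∇J = (20u³ - 20uv + 2u - 2, -10u² + 10v)
(u₁, v₁) = (2, -1) − 0.02·(202, -50) = (-2.04, 0)
(u₂, v₂) = (-2.04, 0) − 0.02·(-175.87328, -41.616) = (1.4774656, 0.83232)

(1.4774656, 0.83232)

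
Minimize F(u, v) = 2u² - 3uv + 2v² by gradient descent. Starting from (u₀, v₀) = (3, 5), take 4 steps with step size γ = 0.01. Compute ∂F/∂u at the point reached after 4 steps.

-1.39398003

∇F = (4u - 3v, -3u + 4v)
(u₁, v₁) = (3, 5) − 0.01·(-3, 11) = (3.03, 4.89)
(u₂, v₂) = (3.03, 4.89) − 0.01·(-2.55, 10.47) = (3.0555, 4.7853)
(u₃, v₃) = (3.0555, 4.7853) − 0.01·(-2.1339, 9.9747) = (3.076839, 4.685553)
(u₄, v₄) = (3.076839, 4.685553) − 0.01·(-1.749303, 9.511695) = (3.09433203, 4.59043605)
∂F/∂u at (3.09433203, 4.59043605) = -1.39398003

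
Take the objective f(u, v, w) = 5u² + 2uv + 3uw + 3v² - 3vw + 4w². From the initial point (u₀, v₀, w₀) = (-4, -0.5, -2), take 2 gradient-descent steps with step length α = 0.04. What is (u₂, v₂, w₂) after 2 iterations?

∇f = (10u + 2v + 3w, 2u + 6v - 3w, 3u - 3v + 8w)
Step 1: at (-4, -0.5, -2), ∇f = (-47, -5, -26.5) → (-4, -0.5, -2) − 0.04·(-47, -5, -26.5) = (-2.12, -0.3, -0.94)
Step 2: at (-2.12, -0.3, -0.94), ∇f = (-24.62, -3.22, -12.98) → (-2.12, -0.3, -0.94) − 0.04·(-24.62, -3.22, -12.98) = (-1.1352, -0.1712, -0.4208)

(-1.1352, -0.1712, -0.4208)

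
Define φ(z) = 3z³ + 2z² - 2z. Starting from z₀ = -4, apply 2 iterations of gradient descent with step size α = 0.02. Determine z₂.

φ′(z) = 9z² + 4z - 2
z₁ = -4 − 0.02·126 = -6.52
z₂ = -6.52 − 0.02·354.5136 = -13.610272

-13.610272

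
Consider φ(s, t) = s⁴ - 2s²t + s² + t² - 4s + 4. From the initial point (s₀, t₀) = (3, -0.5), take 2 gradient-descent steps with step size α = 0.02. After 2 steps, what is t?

∇φ = (4s³ - 4st + 2s - 4, -2s² + 2t)
(s₁, t₁) = (3, -0.5) − 0.02·(116, -19) = (0.68, -0.12)
(s₂, t₂) = (0.68, -0.12) − 0.02·(-1.055872, -1.1648) = (0.70111744, -0.096704)
t = -0.096704

-0.096704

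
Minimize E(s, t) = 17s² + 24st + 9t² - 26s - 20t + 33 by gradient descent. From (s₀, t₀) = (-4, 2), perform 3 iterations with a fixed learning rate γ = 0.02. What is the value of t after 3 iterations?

∇E = (34s + 24t - 26, 24s + 18t - 20)
(s₁, t₁) = (-4, 2) − 0.02·(-114, -80) = (-1.72, 3.6)
(s₂, t₂) = (-1.72, 3.6) − 0.02·(1.92, 3.52) = (-1.7584, 3.5296)
(s₃, t₃) = (-1.7584, 3.5296) − 0.02·(-1.0752, 1.3312) = (-1.736896, 3.502976)
t = 3.502976

3.502976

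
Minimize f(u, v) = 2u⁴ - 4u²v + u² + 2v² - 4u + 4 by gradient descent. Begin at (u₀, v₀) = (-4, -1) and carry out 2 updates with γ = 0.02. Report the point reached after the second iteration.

(-50.42574848, 4.386752)

∇f = (8u³ - 8uv + 2u - 4, -4u² + 4v)
(u₁, v₁) = (-4, -1) − 0.02·(-556, -68) = (7.12, 0.36)
(u₂, v₂) = (7.12, 0.36) − 0.02·(2877.287424, -201.3376) = (-50.42574848, 4.386752)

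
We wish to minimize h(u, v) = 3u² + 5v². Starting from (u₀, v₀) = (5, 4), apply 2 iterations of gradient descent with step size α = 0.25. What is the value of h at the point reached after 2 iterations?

409.6875

∇h = (6u, 10v)
(u₁, v₁) = (5, 4) − 0.25·(30, 40) = (-2.5, -6)
(u₂, v₂) = (-2.5, -6) − 0.25·(-15, -60) = (1.25, 9)
h(1.25, 9) = 409.6875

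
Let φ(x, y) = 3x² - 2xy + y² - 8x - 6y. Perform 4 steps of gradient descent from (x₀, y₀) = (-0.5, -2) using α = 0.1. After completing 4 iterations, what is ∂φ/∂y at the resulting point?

∇φ = (6x - 2y - 8, -2x + 2y - 6)
(x₁, y₁) = (-0.5, -2) − 0.1·(-7, -9) = (0.2, -1.1)
(x₂, y₂) = (0.2, -1.1) − 0.1·(-4.6, -8.6) = (0.66, -0.24)
(x₃, y₃) = (0.66, -0.24) − 0.1·(-3.56, -7.8) = (1.016, 0.54)
(x₄, y₄) = (1.016, 0.54) − 0.1·(-2.984, -6.952) = (1.3144, 1.2352)
∂φ/∂y at (1.3144, 1.2352) = -6.1584

-6.1584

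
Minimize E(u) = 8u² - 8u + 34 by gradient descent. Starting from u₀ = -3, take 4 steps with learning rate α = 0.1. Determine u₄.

E′(u) = 16u - 8
Step 1: E′(-3) = -56; u₁ = -3 − 0.1·(-56) = 2.6
Step 2: E′(2.6) = 33.6; u₂ = 2.6 − 0.1·33.6 = -0.76
Step 3: E′(-0.76) = -20.16; u₃ = -0.76 − 0.1·(-20.16) = 1.256
Step 4: E′(1.256) = 12.096; u₄ = 1.256 − 0.1·12.096 = 0.0464

0.0464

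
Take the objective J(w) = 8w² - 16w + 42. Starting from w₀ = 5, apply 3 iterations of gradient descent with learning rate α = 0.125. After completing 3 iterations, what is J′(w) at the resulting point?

J′(w) = 16w - 16
Step 1: J′(5) = 64; w₁ = 5 − 0.125·64 = -3
Step 2: J′(-3) = -64; w₂ = -3 − 0.125·(-64) = 5
Step 3: J′(5) = 64; w₃ = 5 − 0.125·64 = -3
J′(w) at (-3) = -64

-64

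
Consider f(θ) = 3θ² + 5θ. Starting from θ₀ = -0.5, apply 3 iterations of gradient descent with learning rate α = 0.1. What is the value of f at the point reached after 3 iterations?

-2.081968

f′(θ) = 6θ + 5
θ₁ = -0.5 − 0.1·2 = -0.7
θ₂ = -0.7 − 0.1·0.8 = -0.78
θ₃ = -0.78 − 0.1·0.32 = -0.812
f(-0.812) = -2.081968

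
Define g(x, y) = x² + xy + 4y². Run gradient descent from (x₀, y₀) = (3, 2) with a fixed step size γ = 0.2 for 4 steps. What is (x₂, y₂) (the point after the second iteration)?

∇g = (2x + y, x + 8y)
(x₁, y₁) = (3, 2) − 0.2·(8, 19) = (1.4, -1.8)
(x₂, y₂) = (1.4, -1.8) − 0.2·(1, -13) = (1.2, 0.8)

(1.2, 0.8)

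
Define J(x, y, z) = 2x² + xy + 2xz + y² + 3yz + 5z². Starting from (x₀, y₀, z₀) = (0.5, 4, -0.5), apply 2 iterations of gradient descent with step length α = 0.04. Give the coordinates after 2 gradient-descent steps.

(0.1688, 3.5088, -0.9624)

∇J = (4x + y + 2z, x + 2y + 3z, 2x + 3y + 10z)
(x₁, y₁, z₁) = (0.5, 4, -0.5) − 0.04·(5, 7, 8) = (0.3, 3.72, -0.82)
(x₂, y₂, z₂) = (0.3, 3.72, -0.82) − 0.04·(3.28, 5.28, 3.56) = (0.1688, 3.5088, -0.9624)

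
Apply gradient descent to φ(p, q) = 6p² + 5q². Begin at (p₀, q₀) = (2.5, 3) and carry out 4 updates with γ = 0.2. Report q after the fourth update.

∇φ = (12p, 10q)
(p₁, q₁) = (2.5, 3) − 0.2·(30, 30) = (-3.5, -3)
(p₂, q₂) = (-3.5, -3) − 0.2·(-42, -30) = (4.9, 3)
(p₃, q₃) = (4.9, 3) − 0.2·(58.8, 30) = (-6.86, -3)
(p₄, q₄) = (-6.86, -3) − 0.2·(-82.32, -30) = (9.604, 3)
q = 3

3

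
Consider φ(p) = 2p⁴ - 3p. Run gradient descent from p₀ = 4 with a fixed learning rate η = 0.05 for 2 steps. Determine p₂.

φ′(p) = 8p³ - 3
Step 1: φ′(4) = 509; p₁ = 4 − 0.05·509 = -21.45
Step 2: φ′(-21.45) = -78956.589; p₂ = -21.45 − 0.05·(-78956.589) = 3926.37945

3926.37945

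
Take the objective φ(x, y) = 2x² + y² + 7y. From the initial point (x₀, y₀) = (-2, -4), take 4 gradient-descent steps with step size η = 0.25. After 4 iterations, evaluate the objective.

-12.2490234375

∇φ = (4x, 2y + 7)
Step 1: at (-2, -4), ∇φ = (-8, -1) → (-2, -4) − 0.25·(-8, -1) = (0, -3.75)
Step 2: at (0, -3.75), ∇φ = (0, -0.5) → (0, -3.75) − 0.25·(0, -0.5) = (0, -3.625)
Step 3: at (0, -3.625), ∇φ = (0, -0.25) → (0, -3.625) − 0.25·(0, -0.25) = (0, -3.5625)
Step 4: at (0, -3.5625), ∇φ = (0, -0.125) → (0, -3.5625) − 0.25·(0, -0.125) = (0, -3.53125)
φ(0, -3.53125) = -12.2490234375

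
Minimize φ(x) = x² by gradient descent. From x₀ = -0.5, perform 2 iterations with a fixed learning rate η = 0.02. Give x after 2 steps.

φ′(x) = 2x
x₁ = -0.5 − 0.02·(-1) = -0.48
x₂ = -0.48 − 0.02·(-0.96) = -0.4608

-0.4608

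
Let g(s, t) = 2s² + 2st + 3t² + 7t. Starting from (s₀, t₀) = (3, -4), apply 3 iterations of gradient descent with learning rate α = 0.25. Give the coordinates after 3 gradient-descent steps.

(1.0625, -1)

∇g = (4s + 2t, 2s + 6t + 7)
Step 1: at (3, -4), ∇g = (4, -11) → (3, -4) − 0.25·(4, -11) = (2, -1.25)
Step 2: at (2, -1.25), ∇g = (5.5, 3.5) → (2, -1.25) − 0.25·(5.5, 3.5) = (0.625, -2.125)
Step 3: at (0.625, -2.125), ∇g = (-1.75, -4.5) → (0.625, -2.125) − 0.25·(-1.75, -4.5) = (1.0625, -1)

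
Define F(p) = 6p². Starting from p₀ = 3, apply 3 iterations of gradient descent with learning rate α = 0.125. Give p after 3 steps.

F′(p) = 12p
p₁ = 3 − 0.125·36 = -1.5
p₂ = -1.5 − 0.125·(-18) = 0.75
p₃ = 0.75 − 0.125·9 = -0.375

-0.375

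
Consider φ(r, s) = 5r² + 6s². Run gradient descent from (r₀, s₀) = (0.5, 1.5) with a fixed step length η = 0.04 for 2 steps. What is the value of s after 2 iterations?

0.4056

∇φ = (10r, 12s)
(r₁, s₁) = (0.5, 1.5) − 0.04·(5, 18) = (0.3, 0.78)
(r₂, s₂) = (0.3, 0.78) − 0.04·(3, 9.36) = (0.18, 0.4056)
s = 0.4056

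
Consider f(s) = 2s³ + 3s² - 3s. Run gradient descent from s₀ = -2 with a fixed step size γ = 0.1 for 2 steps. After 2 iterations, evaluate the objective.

-289.651926832

f′(s) = 6s² + 6s - 3
s₁ = -2 − 0.1·9 = -2.9
s₂ = -2.9 − 0.1·30.06 = -5.906
f(-5.906) = -289.651926832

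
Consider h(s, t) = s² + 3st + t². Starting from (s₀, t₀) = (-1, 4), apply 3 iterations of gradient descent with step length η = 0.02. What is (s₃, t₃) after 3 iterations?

(-1.55952, 3.74652)

∇h = (2s + 3t, 3s + 2t)
Step 1: at (-1, 4), ∇h = (10, 5) → (-1, 4) − 0.02·(10, 5) = (-1.2, 3.9)
Step 2: at (-1.2, 3.9), ∇h = (9.3, 4.2) → (-1.2, 3.9) − 0.02·(9.3, 4.2) = (-1.386, 3.816)
Step 3: at (-1.386, 3.816), ∇h = (8.676, 3.474) → (-1.386, 3.816) − 0.02·(8.676, 3.474) = (-1.55952, 3.74652)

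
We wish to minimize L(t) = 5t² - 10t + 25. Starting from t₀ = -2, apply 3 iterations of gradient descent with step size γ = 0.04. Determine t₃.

0.352

L′(t) = 10t - 10
Step 1: L′(-2) = -30; t₁ = -2 − 0.04·(-30) = -0.8
Step 2: L′(-0.8) = -18; t₂ = -0.8 − 0.04·(-18) = -0.08
Step 3: L′(-0.08) = -10.8; t₃ = -0.08 − 0.04·(-10.8) = 0.352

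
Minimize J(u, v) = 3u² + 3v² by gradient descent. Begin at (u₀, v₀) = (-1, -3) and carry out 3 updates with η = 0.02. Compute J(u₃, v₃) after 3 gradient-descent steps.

13.93212260352

∇J = (6u, 6v)
Step 1: at (-1, -3), ∇J = (-6, -18) → (-1, -3) − 0.02·(-6, -18) = (-0.88, -2.64)
Step 2: at (-0.88, -2.64), ∇J = (-5.28, -15.84) → (-0.88, -2.64) − 0.02·(-5.28, -15.84) = (-0.7744, -2.3232)
Step 3: at (-0.7744, -2.3232), ∇J = (-4.6464, -13.9392) → (-0.7744, -2.3232) − 0.02·(-4.6464, -13.9392) = (-0.681472, -2.044416)
J(-0.681472, -2.044416) = 13.93212260352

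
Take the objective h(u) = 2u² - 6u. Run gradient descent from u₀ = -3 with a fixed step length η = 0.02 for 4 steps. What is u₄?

-1.72376832

h′(u) = 4u - 6
u₁ = -3 − 0.02·(-18) = -2.64
u₂ = -2.64 − 0.02·(-16.56) = -2.3088
u₃ = -2.3088 − 0.02·(-15.2352) = -2.004096
u₄ = -2.004096 − 0.02·(-14.016384) = -1.72376832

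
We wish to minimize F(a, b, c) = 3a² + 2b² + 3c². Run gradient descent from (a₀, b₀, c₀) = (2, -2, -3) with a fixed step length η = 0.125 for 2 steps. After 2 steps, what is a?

0.125

∇F = (6a, 4b, 6c)
(a₁, b₁, c₁) = (2, -2, -3) − 0.125·(12, -8, -18) = (0.5, -1, -0.75)
(a₂, b₂, c₂) = (0.5, -1, -0.75) − 0.125·(3, -4, -4.5) = (0.125, -0.5, -0.1875)
a = 0.125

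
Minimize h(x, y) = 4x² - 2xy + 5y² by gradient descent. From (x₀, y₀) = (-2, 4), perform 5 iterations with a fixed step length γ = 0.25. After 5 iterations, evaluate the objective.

41833.49609375

∇h = (8x - 2y, -2x + 10y)
Step 1: at (-2, 4), ∇h = (-24, 44) → (-2, 4) − 0.25·(-24, 44) = (4, -7)
Step 2: at (4, -7), ∇h = (46, -78) → (4, -7) − 0.25·(46, -78) = (-7.5, 12.5)
Step 3: at (-7.5, 12.5), ∇h = (-85, 140) → (-7.5, 12.5) − 0.25·(-85, 140) = (13.75, -22.5)
Step 4: at (13.75, -22.5), ∇h = (155, -252.5) → (13.75, -22.5) − 0.25·(155, -252.5) = (-25, 40.625)
Step 5: at (-25, 40.625), ∇h = (-281.25, 456.25) → (-25, 40.625) − 0.25·(-281.25, 456.25) = (45.3125, -73.4375)
h(45.3125, -73.4375) = 41833.49609375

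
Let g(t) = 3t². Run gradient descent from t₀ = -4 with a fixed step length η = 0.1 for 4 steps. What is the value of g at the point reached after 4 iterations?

0.03145728

g′(t) = 6t
t₁ = -4 − 0.1·(-24) = -1.6
t₂ = -1.6 − 0.1·(-9.6) = -0.64
t₃ = -0.64 − 0.1·(-3.84) = -0.256
t₄ = -0.256 − 0.1·(-1.536) = -0.1024
g(-0.1024) = 0.03145728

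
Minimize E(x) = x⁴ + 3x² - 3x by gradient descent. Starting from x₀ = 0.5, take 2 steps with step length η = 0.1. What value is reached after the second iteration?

0.44355

E′(x) = 4x³ + 6x - 3
x₁ = 0.5 − 0.1·0.5 = 0.45
x₂ = 0.45 − 0.1·0.0645 = 0.44355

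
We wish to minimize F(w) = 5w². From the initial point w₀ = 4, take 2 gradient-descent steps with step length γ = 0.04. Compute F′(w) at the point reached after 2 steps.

F′(w) = 10w
Step 1: F′(4) = 40; w₁ = 4 − 0.04·40 = 2.4
Step 2: F′(2.4) = 24; w₂ = 2.4 − 0.04·24 = 1.44
F′(w) at (1.44) = 14.4

14.4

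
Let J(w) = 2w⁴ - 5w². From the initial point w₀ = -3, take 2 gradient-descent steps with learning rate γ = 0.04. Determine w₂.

J′(w) = 8w³ - 10w
w₁ = -3 − 0.04·(-186) = 4.44
w₂ = 4.44 − 0.04·655.827072 = -21.79308288

-21.79308288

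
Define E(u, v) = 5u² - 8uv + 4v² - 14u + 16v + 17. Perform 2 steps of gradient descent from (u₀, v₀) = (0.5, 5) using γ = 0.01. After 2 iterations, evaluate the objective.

∇E = (10u - 8v - 14, -8u + 8v + 16)
(u₁, v₁) = (0.5, 5) − 0.01·(-49, 52) = (0.99, 4.48)
(u₂, v₂) = (0.99, 4.48) − 0.01·(-39.94, 43.92) = (1.3894, 4.0408)
E(1.3894, 4.0408) = 92.2513202

92.2513202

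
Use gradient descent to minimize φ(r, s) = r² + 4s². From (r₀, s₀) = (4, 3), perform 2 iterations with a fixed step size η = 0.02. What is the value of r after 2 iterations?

∇φ = (2r, 8s)
Step 1: at (4, 3), ∇φ = (8, 24) → (4, 3) − 0.02·(8, 24) = (3.84, 2.52)
Step 2: at (3.84, 2.52), ∇φ = (7.68, 20.16) → (3.84, 2.52) − 0.02·(7.68, 20.16) = (3.6864, 2.1168)
r = 3.6864

3.6864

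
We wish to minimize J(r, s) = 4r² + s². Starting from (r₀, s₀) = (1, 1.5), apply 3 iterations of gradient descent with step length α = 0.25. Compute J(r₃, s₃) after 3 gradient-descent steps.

4.03515625

∇J = (8r, 2s)
(r₁, s₁) = (1, 1.5) − 0.25·(8, 3) = (-1, 0.75)
(r₂, s₂) = (-1, 0.75) − 0.25·(-8, 1.5) = (1, 0.375)
(r₃, s₃) = (1, 0.375) − 0.25·(8, 0.75) = (-1, 0.1875)
J(-1, 0.1875) = 4.03515625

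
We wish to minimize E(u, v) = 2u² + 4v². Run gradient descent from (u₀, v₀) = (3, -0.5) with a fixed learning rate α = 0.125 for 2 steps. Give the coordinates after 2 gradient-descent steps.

(0.75, 0)

∇E = (4u, 8v)
(u₁, v₁) = (3, -0.5) − 0.125·(12, -4) = (1.5, 0)
(u₂, v₂) = (1.5, 0) − 0.125·(6, 0) = (0.75, 0)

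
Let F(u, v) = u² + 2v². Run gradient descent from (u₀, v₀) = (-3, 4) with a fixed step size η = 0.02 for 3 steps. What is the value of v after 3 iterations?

3.114752

∇F = (2u, 4v)
Step 1: at (-3, 4), ∇F = (-6, 16) → (-3, 4) − 0.02·(-6, 16) = (-2.88, 3.68)
Step 2: at (-2.88, 3.68), ∇F = (-5.76, 14.72) → (-2.88, 3.68) − 0.02·(-5.76, 14.72) = (-2.7648, 3.3856)
Step 3: at (-2.7648, 3.3856), ∇F = (-5.5296, 13.5424) → (-2.7648, 3.3856) − 0.02·(-5.5296, 13.5424) = (-2.654208, 3.114752)
v = 3.114752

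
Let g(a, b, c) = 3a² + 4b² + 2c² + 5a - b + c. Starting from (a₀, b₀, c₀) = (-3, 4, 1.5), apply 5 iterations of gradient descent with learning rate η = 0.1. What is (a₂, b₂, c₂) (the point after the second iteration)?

∇g = (6a + 5, 8b - 1, 4c + 1)
Step 1: at (-3, 4, 1.5), ∇g = (-13, 31, 7) → (-3, 4, 1.5) − 0.1·(-13, 31, 7) = (-1.7, 0.9, 0.8)
Step 2: at (-1.7, 0.9, 0.8), ∇g = (-5.2, 6.2, 4.2) → (-1.7, 0.9, 0.8) − 0.1·(-5.2, 6.2, 4.2) = (-1.18, 0.28, 0.38)

(-1.18, 0.28, 0.38)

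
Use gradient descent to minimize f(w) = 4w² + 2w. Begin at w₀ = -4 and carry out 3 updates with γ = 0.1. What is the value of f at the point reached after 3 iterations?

f′(w) = 8w + 2
w₁ = -4 − 0.1·(-30) = -1
w₂ = -1 − 0.1·(-6) = -0.4
w₃ = -0.4 − 0.1·(-1.2) = -0.28
f(-0.28) = -0.2464

-0.2464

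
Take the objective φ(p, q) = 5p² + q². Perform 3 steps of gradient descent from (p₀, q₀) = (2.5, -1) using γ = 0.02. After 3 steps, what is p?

1.28

∇φ = (10p, 2q)
Step 1: at (2.5, -1), ∇φ = (25, -2) → (2.5, -1) − 0.02·(25, -2) = (2, -0.96)
Step 2: at (2, -0.96), ∇φ = (20, -1.92) → (2, -0.96) − 0.02·(20, -1.92) = (1.6, -0.9216)
Step 3: at (1.6, -0.9216), ∇φ = (16, -1.8432) → (1.6, -0.9216) − 0.02·(16, -1.8432) = (1.28, -0.884736)
p = 1.28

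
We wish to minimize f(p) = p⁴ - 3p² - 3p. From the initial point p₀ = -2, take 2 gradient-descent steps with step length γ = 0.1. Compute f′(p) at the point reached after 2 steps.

f′(p) = 4p³ - 6p - 3
Step 1: f′(-2) = -23; p₁ = -2 − 0.1·(-23) = 0.3
Step 2: f′(0.3) = -4.692; p₂ = 0.3 − 0.1·(-4.692) = 0.7692
f′(p) at (0.7692) = -5.794753928448

-5.794753928448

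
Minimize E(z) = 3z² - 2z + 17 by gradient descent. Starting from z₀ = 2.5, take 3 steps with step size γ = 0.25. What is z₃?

E′(z) = 6z - 2
z₁ = 2.5 − 0.25·13 = -0.75
z₂ = -0.75 − 0.25·(-6.5) = 0.875
z₃ = 0.875 − 0.25·3.25 = 0.0625

0.0625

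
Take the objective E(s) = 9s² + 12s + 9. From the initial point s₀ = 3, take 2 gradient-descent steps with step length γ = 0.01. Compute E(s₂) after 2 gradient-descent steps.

E′(s) = 18s + 12
Step 1: E′(3) = 66; s₁ = 3 − 0.01·66 = 2.34
Step 2: E′(2.34) = 54.12; s₂ = 2.34 − 0.01·54.12 = 1.7988
E(1.7988) = 59.70673296

59.70673296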